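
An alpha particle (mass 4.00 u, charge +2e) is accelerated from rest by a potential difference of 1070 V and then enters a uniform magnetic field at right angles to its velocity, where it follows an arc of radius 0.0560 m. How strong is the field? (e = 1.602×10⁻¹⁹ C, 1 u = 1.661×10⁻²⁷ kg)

v = √(2|q|V/m) = √(2·3.204×10⁻¹⁹·1070/6.644×10⁻²⁷) ≈ 3.212×10⁵ m/s.
B = mv/(|q|r) = (6.644×10⁻²⁷)(3.212×10⁵)/((3.204×10⁻¹⁹)(0.0560)) ≈ 0.119 T.

B ≈ 0.119 T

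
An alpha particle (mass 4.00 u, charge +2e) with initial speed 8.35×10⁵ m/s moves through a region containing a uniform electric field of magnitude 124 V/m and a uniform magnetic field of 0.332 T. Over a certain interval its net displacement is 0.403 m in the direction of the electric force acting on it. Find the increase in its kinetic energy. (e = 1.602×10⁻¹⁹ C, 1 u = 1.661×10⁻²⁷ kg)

The magnetic force is always ⟂ v and does no work; only the electric force changes KE.
ΔKE = F_E · d = |q|E d = (3.204×10⁻¹⁹)(124)(0.403) ≈ 1.60×10⁻¹⁷ J.

ΔKE ≈ 1.60×10⁻¹⁷ J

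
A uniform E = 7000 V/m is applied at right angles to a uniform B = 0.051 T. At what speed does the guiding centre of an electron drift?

v_d ≈ 1.4×10⁵ m/s

In crossed fields the guiding centre drifts at v_d = |E×B|/B² = E/B, independent of charge and mass.
v_d = 7000/0.051 = 1.4×10⁵ m/s.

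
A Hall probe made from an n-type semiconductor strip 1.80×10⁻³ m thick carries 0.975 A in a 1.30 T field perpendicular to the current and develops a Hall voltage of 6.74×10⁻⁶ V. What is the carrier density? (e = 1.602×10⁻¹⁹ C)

n ≈ 6.52×10²⁶ m⁻³

From V_H = IB/(n e t), n = IB/(V_H e t).
n = (0.975)(1.30)/((6.74×10⁻⁶)(1.602×10⁻¹⁹)(1.80×10⁻³)) ≈ 6.52×10²⁶ m⁻³.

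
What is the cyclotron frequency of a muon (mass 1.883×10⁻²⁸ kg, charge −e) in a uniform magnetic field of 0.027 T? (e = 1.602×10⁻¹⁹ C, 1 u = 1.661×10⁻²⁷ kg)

f = |q|B/(2πm).
f = (1.602×10⁻¹⁹)(0.027)/(2π·1.883×10⁻²⁸) ≈ 3.7×10⁶ Hz.

f ≈ 3.7×10⁶ Hz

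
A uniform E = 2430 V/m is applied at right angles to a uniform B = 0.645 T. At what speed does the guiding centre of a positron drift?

v_d ≈ 3770 m/s

In crossed fields the guiding centre drifts at v_d = |E×B|/B² = E/B, independent of charge and mass.
v_d = 2430/0.645 = 3770 m/s.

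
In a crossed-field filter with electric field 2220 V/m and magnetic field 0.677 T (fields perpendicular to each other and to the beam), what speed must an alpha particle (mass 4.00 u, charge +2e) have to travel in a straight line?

For undeflected motion the electric and magnetic forces balance: qE = qvB.
v = E/B = 2220/0.677 = 3280 m/s.
The result is independent of the particle's charge and mass.

v = 3280 m/s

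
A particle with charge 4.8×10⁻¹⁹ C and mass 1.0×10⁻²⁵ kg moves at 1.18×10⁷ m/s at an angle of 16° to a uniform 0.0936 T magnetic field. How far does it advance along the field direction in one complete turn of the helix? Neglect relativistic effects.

v∥ = v cosθ = 1.18×10⁷·cos16° ≈ 1.134×10⁷ m/s.
T = 2πm/(|q|B) = 2π(1.0×10⁻²⁵)/((4.8×10⁻¹⁹)(0.0936)) ≈ 1.399×10⁻⁵ s.
pitch = v∥ T = (1.134×10⁷)(1.399×10⁻⁵) ≈ 159 m.

p ≈ 159 m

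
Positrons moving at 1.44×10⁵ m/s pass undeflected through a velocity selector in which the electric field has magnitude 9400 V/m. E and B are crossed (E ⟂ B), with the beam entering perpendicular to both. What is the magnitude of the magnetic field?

B = 0.0653 T

Balance of forces in the selector: qE = qvB ⇒ B = E/v.
B = 9400/1.44×10⁵ = 0.0653 T.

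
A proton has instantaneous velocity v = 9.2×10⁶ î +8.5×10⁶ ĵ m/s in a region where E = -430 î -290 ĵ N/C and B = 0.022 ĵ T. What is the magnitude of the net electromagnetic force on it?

|F| ≈ 3.24×10⁻¹⁴ N

v×B = (0, 0, 2.02×10⁵) N/C.
E + v×B = (-430, -290, 2.02×10⁵) N/C.
F = q(E + v×B) = (1.602×10⁻¹⁹ C)·(-430, -290, 2.02×10⁵) = (-6.89×10⁻¹⁷, -4.65×10⁻¹⁷, 3.24×10⁻¹⁴) N.
|F| = 3.24×10⁻¹⁴ N.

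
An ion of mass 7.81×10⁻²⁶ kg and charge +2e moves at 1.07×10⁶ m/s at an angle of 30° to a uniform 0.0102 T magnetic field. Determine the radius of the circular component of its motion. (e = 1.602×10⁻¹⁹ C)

r ≈ 12.8 m

v⊥ = v sinθ = 1.07×10⁶·sin30° ≈ 5.350×10⁵ m/s.
r = m v⊥/(|q|B) = (7.81×10⁻²⁶)(5.350×10⁵)/((3.204×10⁻¹⁹)(0.0102)) ≈ 12.8 m.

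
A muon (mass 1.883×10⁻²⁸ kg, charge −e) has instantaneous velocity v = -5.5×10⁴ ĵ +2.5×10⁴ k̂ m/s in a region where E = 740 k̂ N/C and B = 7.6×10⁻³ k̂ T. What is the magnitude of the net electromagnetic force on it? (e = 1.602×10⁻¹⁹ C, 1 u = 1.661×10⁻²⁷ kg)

|F| ≈ 1.36×10⁻¹⁶ N

v×B = (-418, 0, 0) N/C.
E + v×B = (-418, 0, 740) N/C.
F = q(E + v×B) = (−1.602×10⁻¹⁹ C)·(-418, 0, 740) = (6.70×10⁻¹⁷, 0, -1.19×10⁻¹⁶) N.
|F| = 1.36×10⁻¹⁶ N.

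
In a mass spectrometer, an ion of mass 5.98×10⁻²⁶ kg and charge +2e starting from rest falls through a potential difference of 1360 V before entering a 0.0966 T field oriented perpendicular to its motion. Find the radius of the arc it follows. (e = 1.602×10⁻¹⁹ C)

r ≈ 0.233 m

Acceleration: |q|V = ½mv² ⇒ v = √(2|q|V/m) = √(2·3.204×10⁻¹⁹·1360/5.98×10⁻²⁶) ≈ 1.207×10⁵ m/s.
In the field: r = mv/(|q|B) = (5.98×10⁻²⁶)(1.207×10⁵)/((3.204×10⁻¹⁹)(0.0966)) ≈ 0.233 m.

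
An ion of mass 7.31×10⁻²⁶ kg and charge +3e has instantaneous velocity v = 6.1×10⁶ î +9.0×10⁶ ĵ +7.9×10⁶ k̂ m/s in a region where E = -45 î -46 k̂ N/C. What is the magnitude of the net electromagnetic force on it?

Only an electric field acts, so F = qE = (4.806×10⁻¹⁹ C)·(-45.0, 0, -46.0) = (-2.16×10⁻¹⁷, 0, -2.21×10⁻¹⁷) N.
|F| = 3.09×10⁻¹⁷ N.

|F| ≈ 3.09×10⁻¹⁷ N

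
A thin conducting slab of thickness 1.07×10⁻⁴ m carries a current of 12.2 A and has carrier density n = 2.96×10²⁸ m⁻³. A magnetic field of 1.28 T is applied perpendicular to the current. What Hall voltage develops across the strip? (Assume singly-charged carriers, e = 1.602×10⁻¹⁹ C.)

V_H ≈ 3.08×10⁻⁵ V

V_H = IB/(n e t).
V_H = (12.2)(1.28)/((2.96×10²⁸)(1.602×10⁻¹⁹)(1.07×10⁻⁴)) ≈ 3.08×10⁻⁵ V.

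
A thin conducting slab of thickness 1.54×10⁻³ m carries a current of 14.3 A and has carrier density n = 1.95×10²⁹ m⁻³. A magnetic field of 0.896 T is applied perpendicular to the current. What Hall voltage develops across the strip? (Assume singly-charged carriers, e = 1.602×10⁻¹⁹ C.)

V_H ≈ 2.66×10⁻⁷ V

V_H = IB/(n e t).
V_H = (14.3)(0.896)/((1.95×10²⁹)(1.602×10⁻¹⁹)(1.54×10⁻³)) ≈ 2.66×10⁻⁷ V.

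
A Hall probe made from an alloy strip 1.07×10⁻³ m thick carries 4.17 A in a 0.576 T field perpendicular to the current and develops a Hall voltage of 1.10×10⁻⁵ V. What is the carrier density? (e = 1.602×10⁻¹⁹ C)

n ≈ 1.27×10²⁷ m⁻³

From V_H = IB/(n e t), n = IB/(V_H e t).
n = (4.17)(0.576)/((1.10×10⁻⁵)(1.602×10⁻¹⁹)(1.07×10⁻³)) ≈ 1.27×10²⁷ m⁻³.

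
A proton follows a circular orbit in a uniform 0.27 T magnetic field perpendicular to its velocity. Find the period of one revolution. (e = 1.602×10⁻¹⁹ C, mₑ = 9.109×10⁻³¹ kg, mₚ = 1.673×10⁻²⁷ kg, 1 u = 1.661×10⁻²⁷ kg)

T ≈ 2.4×10⁻⁷ s

The cyclotron period depends only on m, q, B: T = 2πm/(|q|B).
T = 2π(1.673×10⁻²⁷)/((1.602×10⁻¹⁹)(0.27)) ≈ 2.4×10⁻⁷ s.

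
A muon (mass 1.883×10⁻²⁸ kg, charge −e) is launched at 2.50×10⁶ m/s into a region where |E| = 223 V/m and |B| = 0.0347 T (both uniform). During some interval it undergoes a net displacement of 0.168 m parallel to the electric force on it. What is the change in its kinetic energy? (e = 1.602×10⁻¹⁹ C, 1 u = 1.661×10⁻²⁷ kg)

The magnetic force is always ⟂ v and does no work; only the electric force changes KE.
ΔKE = F_E · d = |q|E d = (1.602×10⁻¹⁹)(223)(0.168) ≈ 6.00×10⁻¹⁸ J.

ΔKE ≈ 6.00×10⁻¹⁸ J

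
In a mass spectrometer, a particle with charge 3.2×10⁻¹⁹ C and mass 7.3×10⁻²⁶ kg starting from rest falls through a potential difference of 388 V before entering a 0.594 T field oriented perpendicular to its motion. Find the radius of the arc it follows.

r ≈ 0.0224 m

Acceleration: |q|V = ½mv² ⇒ v = √(2|q|V/m) = √(2·3.2×10⁻¹⁹·388/7.3×10⁻²⁶) ≈ 5.832×10⁴ m/s.
In the field: r = mv/(|q|B) = (7.3×10⁻²⁶)(5.832×10⁴)/((3.2×10⁻¹⁹)(0.594)) ≈ 0.0224 m.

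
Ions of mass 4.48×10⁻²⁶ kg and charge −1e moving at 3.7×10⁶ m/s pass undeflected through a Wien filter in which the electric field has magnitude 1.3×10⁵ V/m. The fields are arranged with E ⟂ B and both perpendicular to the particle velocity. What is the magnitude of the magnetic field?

B = 0.035 T

Balance of forces in the selector: qE = qvB ⇒ B = E/v.
B = 1.3×10⁵/3.7×10⁶ = 0.035 T.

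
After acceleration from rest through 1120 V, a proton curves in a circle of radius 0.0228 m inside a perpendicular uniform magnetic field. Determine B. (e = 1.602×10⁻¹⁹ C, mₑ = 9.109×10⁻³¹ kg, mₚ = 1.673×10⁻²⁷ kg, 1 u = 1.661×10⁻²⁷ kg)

B ≈ 0.212 T

v = √(2|q|V/m) = √(2·1.602×10⁻¹⁹·1120/1.673×10⁻²⁷) ≈ 4.631×10⁵ m/s.
B = mv/(|q|r) = (1.673×10⁻²⁷)(4.631×10⁵)/((1.602×10⁻¹⁹)(0.0228)) ≈ 0.212 T.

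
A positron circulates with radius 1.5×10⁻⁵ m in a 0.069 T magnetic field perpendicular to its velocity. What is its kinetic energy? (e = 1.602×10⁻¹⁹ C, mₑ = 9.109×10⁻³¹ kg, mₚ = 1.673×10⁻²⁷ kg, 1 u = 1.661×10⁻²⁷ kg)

KE ≈ 1.5×10⁻²⁰ J

v = |q|Br/m, then KE = ½mv² = (qBr)²/(2m).
v = (1.602×10⁻¹⁹)(0.069)(1.5×10⁻⁵)/9.109×10⁻³¹ ≈ 1.820×10⁵ m/s.
KE = ½(9.109×10⁻³¹)(1.820×10⁵)² ≈ 1.5×10⁻²⁰ J.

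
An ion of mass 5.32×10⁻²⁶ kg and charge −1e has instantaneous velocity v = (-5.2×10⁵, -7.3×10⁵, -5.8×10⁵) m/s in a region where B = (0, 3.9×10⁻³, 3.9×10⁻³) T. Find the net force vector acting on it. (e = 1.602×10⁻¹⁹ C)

v×B = (-585, 2030, -2030) N/C.
F = q v×B = (−1.602×10⁻¹⁹ C)·(-585, 2030, -2030) = (9.37×10⁻¹⁷, -3.25×10⁻¹⁶, 3.25×10⁻¹⁶) N.

F ≈ (9.37×10⁻¹⁷, -3.25×10⁻¹⁶, 3.25×10⁻¹⁶) N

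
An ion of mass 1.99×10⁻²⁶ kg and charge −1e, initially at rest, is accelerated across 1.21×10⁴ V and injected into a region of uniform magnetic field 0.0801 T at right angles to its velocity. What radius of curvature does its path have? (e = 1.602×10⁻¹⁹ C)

Acceleration: |q|V = ½mv² ⇒ v = √(2|q|V/m) = √(2·1.602×10⁻¹⁹·1.21×10⁴/1.99×10⁻²⁶) ≈ 4.414×10⁵ m/s.
In the field: r = mv/(|q|B) = (1.99×10⁻²⁶)(4.414×10⁵)/((1.602×10⁻¹⁹)(0.0801)) ≈ 0.684 m.

r ≈ 0.684 m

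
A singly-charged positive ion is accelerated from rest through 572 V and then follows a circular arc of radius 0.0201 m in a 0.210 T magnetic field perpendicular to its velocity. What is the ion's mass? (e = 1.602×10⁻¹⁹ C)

m ≈ 2.49×10⁻²⁷ kg

Combine |q|V = ½mv² and r = mv/(|q|B): eliminate v to get m = qB²r²/(2V).
m = (1.602×10⁻¹⁹)(0.210)²(0.0201)²/(2·572) ≈ 2.49×10⁻²⁷ kg.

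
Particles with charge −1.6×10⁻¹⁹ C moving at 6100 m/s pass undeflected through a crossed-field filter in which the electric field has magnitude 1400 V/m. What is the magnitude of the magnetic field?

Balance of forces in the selector: qE = qvB ⇒ B = E/v.
B = 1400/6100 = 0.23 T.

B = 0.23 T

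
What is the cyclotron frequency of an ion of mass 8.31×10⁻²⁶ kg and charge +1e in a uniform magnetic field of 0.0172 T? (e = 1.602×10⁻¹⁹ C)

f ≈ 5280 Hz

f = |q|B/(2πm).
f = (1.602×10⁻¹⁹)(0.0172)/(2π·8.31×10⁻²⁶) ≈ 5280 Hz.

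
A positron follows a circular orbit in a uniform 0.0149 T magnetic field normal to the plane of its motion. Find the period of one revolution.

The cyclotron period depends only on m, q, B: T = 2πm/(|q|B).
T = 2π(9.109×10⁻³¹)/((1.602×10⁻¹⁹)(0.0149)) ≈ 2.40×10⁻⁹ s.

T ≈ 2.40×10⁻⁹ s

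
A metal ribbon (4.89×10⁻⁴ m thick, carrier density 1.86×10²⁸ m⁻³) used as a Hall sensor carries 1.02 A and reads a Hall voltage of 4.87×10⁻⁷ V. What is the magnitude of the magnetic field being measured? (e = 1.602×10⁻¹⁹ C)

B ≈ 0.696 T

From V_H = IB/(n e t), B = V_H n e t / I.
B = (4.87×10⁻⁷)(1.86×10²⁸)(1.602×10⁻¹⁹)(4.89×10⁻⁴)/1.02 ≈ 0.696 T.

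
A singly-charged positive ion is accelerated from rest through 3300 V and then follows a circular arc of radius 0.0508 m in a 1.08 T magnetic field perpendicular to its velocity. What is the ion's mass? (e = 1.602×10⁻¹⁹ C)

Combine |q|V = ½mv² and r = mv/(|q|B): eliminate v to get m = qB²r²/(2V).
m = (1.602×10⁻¹⁹)(1.08)²(0.0508)²/(2·3300) ≈ 7.31×10⁻²⁶ kg.

m ≈ 7.31×10⁻²⁶ kg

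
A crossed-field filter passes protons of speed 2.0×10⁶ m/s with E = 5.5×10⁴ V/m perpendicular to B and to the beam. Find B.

B = 0.028 T

Balance of forces in the selector: qE = qvB ⇒ B = E/v.
B = 5.5×10⁴/2.0×10⁶ = 0.028 T.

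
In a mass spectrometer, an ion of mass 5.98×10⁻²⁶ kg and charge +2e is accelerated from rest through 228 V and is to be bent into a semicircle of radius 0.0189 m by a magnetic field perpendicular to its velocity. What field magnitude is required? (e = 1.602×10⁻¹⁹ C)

v = √(2|q|V/m) = √(2·3.204×10⁻¹⁹·228/5.98×10⁻²⁶) ≈ 4.943×10⁴ m/s.
B = mv/(|q|r) = (5.98×10⁻²⁶)(4.943×10⁴)/((3.204×10⁻¹⁹)(0.0189)) ≈ 0.488 T.

B ≈ 0.488 T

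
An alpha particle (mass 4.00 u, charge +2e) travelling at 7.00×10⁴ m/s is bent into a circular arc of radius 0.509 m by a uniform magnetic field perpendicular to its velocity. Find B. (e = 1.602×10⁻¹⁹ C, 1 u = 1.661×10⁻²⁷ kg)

B ≈ 2.85×10⁻³ T

From |q|vB = mv²/r, B = mv/(|q|r).
B = (6.644×10⁻²⁷)(7.00×10⁴)/((3.204×10⁻¹⁹)(0.509)) ≈ 2.85×10⁻³ T.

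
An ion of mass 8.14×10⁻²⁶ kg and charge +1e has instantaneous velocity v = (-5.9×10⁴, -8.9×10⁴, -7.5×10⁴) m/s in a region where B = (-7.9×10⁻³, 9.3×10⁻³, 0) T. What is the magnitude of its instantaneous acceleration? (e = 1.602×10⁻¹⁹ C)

v×B = (697, 593, -1250) N/C.
F = q v×B = (1.602×10⁻¹⁹ C)·(697, 593, -1250) = (1.12×10⁻¹⁶, 9.49×10⁻¹⁷, -2.01×10⁻¹⁶) N.
|a| = |F|/m = 2.484×10⁻¹⁶/8.14×10⁻²⁶ ≈ 3.05×10⁹ m/s².

|a| ≈ 3.05×10⁹ m/s²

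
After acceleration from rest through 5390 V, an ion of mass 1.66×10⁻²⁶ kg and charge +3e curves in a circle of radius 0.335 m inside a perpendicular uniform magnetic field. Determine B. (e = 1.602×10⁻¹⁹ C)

B ≈ 0.0576 T

v = √(2|q|V/m) = √(2·4.806×10⁻¹⁹·5390/1.66×10⁻²⁶) ≈ 5.587×10⁵ m/s.
B = mv/(|q|r) = (1.66×10⁻²⁶)(5.587×10⁵)/((4.806×10⁻¹⁹)(0.335)) ≈ 0.0576 T.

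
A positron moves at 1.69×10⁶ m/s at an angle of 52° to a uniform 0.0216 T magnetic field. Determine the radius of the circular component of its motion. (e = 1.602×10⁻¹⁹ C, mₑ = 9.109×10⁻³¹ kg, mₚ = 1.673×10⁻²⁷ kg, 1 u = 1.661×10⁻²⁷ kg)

r ≈ 3.51×10⁻⁴ m

v⊥ = v sinθ = 1.69×10⁶·sin52° ≈ 1.332×10⁶ m/s.
r = m v⊥/(|q|B) = (9.109×10⁻³¹)(1.332×10⁶)/((1.602×10⁻¹⁹)(0.0216)) ≈ 3.51×10⁻⁴ m.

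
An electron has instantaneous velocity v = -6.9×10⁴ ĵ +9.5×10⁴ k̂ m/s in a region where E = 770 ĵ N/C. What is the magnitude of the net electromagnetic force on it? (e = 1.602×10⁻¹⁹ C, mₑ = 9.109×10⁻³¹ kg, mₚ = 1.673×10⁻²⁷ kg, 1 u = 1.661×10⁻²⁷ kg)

|F| ≈ 1.23×10⁻¹⁶ N

Only an electric field acts, so F = qE = (−1.602×10⁻¹⁹ C)·(0, 770, 0) = (0, -1.23×10⁻¹⁶, 0) N.
|F| = 1.23×10⁻¹⁶ N.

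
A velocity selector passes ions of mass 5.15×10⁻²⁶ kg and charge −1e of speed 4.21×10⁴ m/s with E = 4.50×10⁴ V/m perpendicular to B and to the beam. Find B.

B = 1.07 T

Balance of forces in the selector: qE = qvB ⇒ B = E/v.
B = 4.50×10⁴/4.21×10⁴ = 1.07 T.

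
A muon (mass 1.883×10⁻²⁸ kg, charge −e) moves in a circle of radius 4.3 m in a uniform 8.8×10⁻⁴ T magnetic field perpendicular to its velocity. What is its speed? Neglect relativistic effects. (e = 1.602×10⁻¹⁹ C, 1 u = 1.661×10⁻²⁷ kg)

v ≈ 3.2×10⁶ m/s

From |q|vB = mv²/r, v = |q|Br/m.
v = (1.602×10⁻¹⁹)(8.8×10⁻⁴)(4.3)/1.883×10⁻²⁸ ≈ 3.2×10⁶ m/s.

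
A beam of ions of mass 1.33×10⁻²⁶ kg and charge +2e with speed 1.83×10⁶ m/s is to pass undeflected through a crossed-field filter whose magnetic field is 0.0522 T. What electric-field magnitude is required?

E = 9.55×10⁴ V/m

For straight-line motion qE = qvB, so E = vB.
E = 1.83×10⁶ × 0.0522 = 9.55×10⁴ V/m.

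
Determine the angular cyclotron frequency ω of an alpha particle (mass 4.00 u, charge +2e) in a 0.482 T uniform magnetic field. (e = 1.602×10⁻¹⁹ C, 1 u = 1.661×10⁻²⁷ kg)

ω = |q|B/m.
ω = (3.204×10⁻¹⁹)(0.482)/6.644×10⁻²⁷ ≈ 2.32×10⁷ rad/s.

ω ≈ 2.32×10⁷ rad/s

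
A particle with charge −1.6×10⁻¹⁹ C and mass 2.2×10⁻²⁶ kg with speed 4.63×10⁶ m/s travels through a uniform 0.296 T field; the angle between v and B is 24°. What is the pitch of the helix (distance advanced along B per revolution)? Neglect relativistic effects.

v∥ = v cosθ = 4.63×10⁶·cos24° ≈ 4.230×10⁶ m/s.
T = 2πm/(|q|B) = 2π(2.2×10⁻²⁶)/((1.6×10⁻¹⁹)(0.296)) ≈ 2.919×10⁻⁶ s.
pitch = v∥ T = (4.230×10⁶)(2.919×10⁻⁶) ≈ 12.3 m.

p ≈ 12.3 m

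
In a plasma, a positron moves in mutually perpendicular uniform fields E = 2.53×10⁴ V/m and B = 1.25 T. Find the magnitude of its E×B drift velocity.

v_d ≈ 2.02×10⁴ m/s

The steady drift has the magnetic force balancing the electric force, so v_d = E/B.
v_d = 2.53×10⁴/1.25 = 2.02×10⁴ m/s.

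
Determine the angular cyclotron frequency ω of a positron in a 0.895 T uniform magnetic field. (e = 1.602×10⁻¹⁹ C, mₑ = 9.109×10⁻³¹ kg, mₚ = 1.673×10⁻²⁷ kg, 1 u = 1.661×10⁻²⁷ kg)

ω ≈ 1.57×10¹¹ rad/s

ω = |q|B/m.
ω = (1.602×10⁻¹⁹)(0.895)/9.109×10⁻³¹ ≈ 1.57×10¹¹ rad/s.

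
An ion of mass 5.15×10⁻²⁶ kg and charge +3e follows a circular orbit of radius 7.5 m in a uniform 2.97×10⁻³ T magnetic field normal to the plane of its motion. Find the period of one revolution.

T ≈ 2.27×10⁻⁴ s

The cyclotron period depends only on m, q, B: T = 2πm/(|q|B).
T = 2π(5.15×10⁻²⁶)/((4.806×10⁻¹⁹)(2.97×10⁻³)) ≈ 2.27×10⁻⁴ s.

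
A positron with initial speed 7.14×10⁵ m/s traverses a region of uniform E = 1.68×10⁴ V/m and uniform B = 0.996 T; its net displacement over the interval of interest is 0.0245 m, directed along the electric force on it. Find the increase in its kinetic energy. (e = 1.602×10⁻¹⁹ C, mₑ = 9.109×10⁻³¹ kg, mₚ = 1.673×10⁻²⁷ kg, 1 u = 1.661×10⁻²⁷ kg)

The magnetic force is always ⟂ v and does no work; only the electric force changes KE.
ΔKE = F_E · d = |q|E d = (1.602×10⁻¹⁹)(1.68×10⁴)(0.0245) ≈ 6.59×10⁻¹⁷ J.

ΔKE ≈ 6.59×10⁻¹⁷ J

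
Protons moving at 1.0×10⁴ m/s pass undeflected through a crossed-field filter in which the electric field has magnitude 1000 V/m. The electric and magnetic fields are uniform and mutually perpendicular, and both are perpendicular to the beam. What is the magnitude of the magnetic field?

Balance of forces in the selector: qE = qvB ⇒ B = E/v.
B = 1000/1.0×10⁴ = 0.10 T.

B = 0.10 T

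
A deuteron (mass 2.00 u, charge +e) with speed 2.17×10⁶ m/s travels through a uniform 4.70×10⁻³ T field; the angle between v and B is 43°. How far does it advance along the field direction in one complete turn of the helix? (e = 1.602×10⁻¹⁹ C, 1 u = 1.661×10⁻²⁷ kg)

v∥ = v cosθ = 2.17×10⁶·cos43° ≈ 1.587×10⁶ m/s.
T = 2πm/(|q|B) = 2π(3.322×10⁻²⁷)/((1.602×10⁻¹⁹)(4.70×10⁻³)) ≈ 2.772×10⁻⁵ s.
pitch = v∥ T = (1.587×10⁶)(2.772×10⁻⁵) ≈ 44.0 m.

p ≈ 44.0 m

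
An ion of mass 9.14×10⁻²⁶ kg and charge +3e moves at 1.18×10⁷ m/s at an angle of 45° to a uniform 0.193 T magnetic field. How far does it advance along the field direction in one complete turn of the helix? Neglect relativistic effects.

v∥ = v cosθ = 1.18×10⁷·cos45° ≈ 8.344×10⁶ m/s.
T = 2πm/(|q|B) = 2π(9.14×10⁻²⁶)/((4.806×10⁻¹⁹)(0.193)) ≈ 6.191×10⁻⁶ s.
pitch = v∥ T = (8.344×10⁶)(6.191×10⁻⁶) ≈ 51.7 m.

p ≈ 51.7 m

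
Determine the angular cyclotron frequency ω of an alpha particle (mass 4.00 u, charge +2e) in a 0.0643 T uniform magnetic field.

ω ≈ 3.10×10⁶ rad/s

ω = |q|B/m.
ω = (3.204×10⁻¹⁹)(0.0643)/6.644×10⁻²⁷ ≈ 3.10×10⁶ rad/s.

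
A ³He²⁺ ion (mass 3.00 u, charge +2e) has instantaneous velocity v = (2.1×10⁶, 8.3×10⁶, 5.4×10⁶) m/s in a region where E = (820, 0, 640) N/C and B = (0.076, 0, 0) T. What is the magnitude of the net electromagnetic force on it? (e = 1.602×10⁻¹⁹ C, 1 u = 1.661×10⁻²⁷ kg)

|F| ≈ 2.41×10⁻¹³ N

v×B = (0, 4.10×10⁵, -6.31×10⁵) N/C.
E + v×B = (820, 4.10×10⁵, -6.30×10⁵) N/C.
F = q(E + v×B) = (3.204×10⁻¹⁹ C)·(820, 4.10×10⁵, -6.30×10⁵) = (2.63×10⁻¹⁶, 1.31×10⁻¹³, -2.02×10⁻¹³) N.
|F| = 2.41×10⁻¹³ N.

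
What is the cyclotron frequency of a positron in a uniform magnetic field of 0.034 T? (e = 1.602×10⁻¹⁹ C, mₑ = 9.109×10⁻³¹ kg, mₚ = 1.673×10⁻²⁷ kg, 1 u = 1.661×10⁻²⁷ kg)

f ≈ 9.5×10⁸ Hz

f = |q|B/(2πm).
f = (1.602×10⁻¹⁹)(0.034)/(2π·9.109×10⁻³¹) ≈ 9.5×10⁸ Hz.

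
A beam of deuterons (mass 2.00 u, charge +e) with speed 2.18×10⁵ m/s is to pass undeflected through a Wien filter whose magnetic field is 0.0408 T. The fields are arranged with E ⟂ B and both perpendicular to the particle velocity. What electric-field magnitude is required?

E = 8890 V/m

For straight-line motion qE = qvB, so E = vB.
E = 2.18×10⁵ × 0.0408 = 8890 V/m.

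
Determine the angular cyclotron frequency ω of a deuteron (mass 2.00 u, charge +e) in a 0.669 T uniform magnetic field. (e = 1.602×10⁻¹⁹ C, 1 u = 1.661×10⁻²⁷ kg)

ω = |q|B/m.
ω = (1.602×10⁻¹⁹)(0.669)/3.322×10⁻²⁷ ≈ 3.23×10⁷ rad/s.

ω ≈ 3.23×10⁷ rad/s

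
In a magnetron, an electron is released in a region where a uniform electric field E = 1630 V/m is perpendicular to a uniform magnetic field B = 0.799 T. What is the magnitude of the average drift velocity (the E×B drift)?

In crossed fields the guiding centre drifts at v_d = |E×B|/B² = E/B, independent of charge and mass.
v_d = 1630/0.799 = 2040 m/s.

v_d ≈ 2040 m/s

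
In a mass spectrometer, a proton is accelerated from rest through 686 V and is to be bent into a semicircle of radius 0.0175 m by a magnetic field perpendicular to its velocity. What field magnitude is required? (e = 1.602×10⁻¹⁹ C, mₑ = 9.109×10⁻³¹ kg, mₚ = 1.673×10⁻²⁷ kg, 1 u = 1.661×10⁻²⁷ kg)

v = √(2|q|V/m) = √(2·1.602×10⁻¹⁹·686/1.673×10⁻²⁷) ≈ 3.625×10⁵ m/s.
B = mv/(|q|r) = (1.673×10⁻²⁷)(3.625×10⁵)/((1.602×10⁻¹⁹)(0.0175)) ≈ 0.216 T.

B ≈ 0.216 T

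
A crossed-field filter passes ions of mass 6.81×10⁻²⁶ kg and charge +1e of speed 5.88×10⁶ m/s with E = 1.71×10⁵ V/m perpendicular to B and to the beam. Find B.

B = 0.0291 T

Balance of forces in the selector: qE = qvB ⇒ B = E/v.
B = 1.71×10⁵/5.88×10⁶ = 0.0291 T.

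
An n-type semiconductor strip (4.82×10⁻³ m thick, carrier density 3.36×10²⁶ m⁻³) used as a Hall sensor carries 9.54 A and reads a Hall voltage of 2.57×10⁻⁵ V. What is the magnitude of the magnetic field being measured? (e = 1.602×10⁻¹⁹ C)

B ≈ 0.699 T

From V_H = IB/(n e t), B = V_H n e t / I.
B = (2.57×10⁻⁵)(3.36×10²⁶)(1.602×10⁻¹⁹)(4.82×10⁻³)/9.54 ≈ 0.699 T.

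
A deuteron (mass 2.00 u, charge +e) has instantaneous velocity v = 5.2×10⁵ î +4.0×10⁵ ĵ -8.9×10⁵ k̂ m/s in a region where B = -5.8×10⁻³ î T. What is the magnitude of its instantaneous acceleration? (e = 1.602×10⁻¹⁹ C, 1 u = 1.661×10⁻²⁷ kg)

|a| ≈ 2.73×10¹¹ m/s²

v×B = (0, 5160, 2320) N/C.
F = q v×B = (1.602×10⁻¹⁹ C)·(0, 5160, 2320) = (0, 8.27×10⁻¹⁶, 3.72×10⁻¹⁶) N.
|a| = |F|/m = 9.066×10⁻¹⁶/3.322×10⁻²⁷ ≈ 2.73×10¹¹ m/s².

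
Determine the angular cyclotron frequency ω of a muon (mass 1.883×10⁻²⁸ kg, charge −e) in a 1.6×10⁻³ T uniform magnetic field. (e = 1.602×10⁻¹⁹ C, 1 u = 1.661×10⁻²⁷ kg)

ω = |q|B/m.
ω = (1.602×10⁻¹⁹)(1.6×10⁻³)/1.883×10⁻²⁸ ≈ 1.4×10⁶ rad/s.

ω ≈ 1.4×10⁶ rad/s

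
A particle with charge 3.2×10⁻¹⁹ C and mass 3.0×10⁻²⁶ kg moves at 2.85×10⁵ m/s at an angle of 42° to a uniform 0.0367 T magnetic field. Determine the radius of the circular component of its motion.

r ≈ 0.487 m

v⊥ = v sinθ = 2.85×10⁵·sin42° ≈ 1.907×10⁵ m/s.
r = m v⊥/(|q|B) = (3.0×10⁻²⁶)(1.907×10⁵)/((3.2×10⁻¹⁹)(0.0367)) ≈ 0.487 m.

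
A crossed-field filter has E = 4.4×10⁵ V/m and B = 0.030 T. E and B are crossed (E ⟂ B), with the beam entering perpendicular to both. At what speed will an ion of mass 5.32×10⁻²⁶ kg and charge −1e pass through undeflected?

Zero net Lorentz force requires |qE| = |q v×B|, i.e. E = vB.
v = E/B = 4.4×10⁵/0.030 = 1.5×10⁷ m/s.

v = 1.5×10⁷ m/s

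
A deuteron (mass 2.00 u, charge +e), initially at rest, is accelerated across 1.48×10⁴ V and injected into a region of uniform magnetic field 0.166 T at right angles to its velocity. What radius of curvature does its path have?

Acceleration: |q|V = ½mv² ⇒ v = √(2|q|V/m) = √(2·1.602×10⁻¹⁹·1.48×10⁴/3.322×10⁻²⁷) ≈ 1.195×10⁶ m/s.
In the field: r = mv/(|q|B) = (3.322×10⁻²⁷)(1.195×10⁶)/((1.602×10⁻¹⁹)(0.166)) ≈ 0.149 m.

r ≈ 0.149 m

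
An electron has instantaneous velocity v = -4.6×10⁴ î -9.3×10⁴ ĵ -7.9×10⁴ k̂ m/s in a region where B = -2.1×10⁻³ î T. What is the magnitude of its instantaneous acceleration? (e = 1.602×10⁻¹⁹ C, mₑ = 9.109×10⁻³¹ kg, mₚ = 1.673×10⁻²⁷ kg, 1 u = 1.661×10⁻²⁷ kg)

|a| ≈ 4.51×10¹³ m/s²

v×B = (0, 166, -195) N/C.
F = q v×B = (−1.602×10⁻¹⁹ C)·(0, 166, -195) = (0, -2.66×10⁻¹⁷, 3.13×10⁻¹⁷) N.
|a| = |F|/m = 4.105×10⁻¹⁷/9.109×10⁻³¹ ≈ 4.51×10¹³ m/s².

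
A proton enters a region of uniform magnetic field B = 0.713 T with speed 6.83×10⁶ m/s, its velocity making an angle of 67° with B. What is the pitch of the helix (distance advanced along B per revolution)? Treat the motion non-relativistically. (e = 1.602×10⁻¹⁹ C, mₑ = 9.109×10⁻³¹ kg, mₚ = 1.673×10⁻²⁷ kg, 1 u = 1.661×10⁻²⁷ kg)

v∥ = v cosθ = 6.83×10⁶·cos67° ≈ 2.669×10⁶ m/s.
T = 2πm/(|q|B) = 2π(1.673×10⁻²⁷)/((1.602×10⁻¹⁹)(0.713)) ≈ 9.203×10⁻⁸ s.
pitch = v∥ T = (2.669×10⁶)(9.203×10⁻⁸) ≈ 0.246 m.

p ≈ 0.246 m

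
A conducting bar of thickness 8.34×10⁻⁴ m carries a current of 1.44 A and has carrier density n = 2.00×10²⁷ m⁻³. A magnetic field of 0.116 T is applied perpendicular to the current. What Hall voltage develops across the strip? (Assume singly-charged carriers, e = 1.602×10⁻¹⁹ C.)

V_H = IB/(n e t).
V_H = (1.44)(0.116)/((2.00×10²⁷)(1.602×10⁻¹⁹)(8.34×10⁻⁴)) ≈ 6.25×10⁻⁷ V.

V_H ≈ 6.25×10⁻⁷ V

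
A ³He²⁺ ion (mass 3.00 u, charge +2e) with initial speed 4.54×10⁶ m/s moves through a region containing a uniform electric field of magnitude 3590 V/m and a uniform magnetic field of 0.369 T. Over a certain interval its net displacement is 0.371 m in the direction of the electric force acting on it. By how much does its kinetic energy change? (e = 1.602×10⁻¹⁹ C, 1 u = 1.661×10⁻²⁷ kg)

The magnetic force is always ⟂ v and does no work; only the electric force changes KE.
ΔKE = F_E · d = |q|E d = (3.204×10⁻¹⁹)(3590)(0.371) ≈ 4.27×10⁻¹⁶ J.

ΔKE ≈ 4.27×10⁻¹⁶ J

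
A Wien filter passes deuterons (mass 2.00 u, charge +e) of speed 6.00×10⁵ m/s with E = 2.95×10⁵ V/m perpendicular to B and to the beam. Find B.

Balance of forces in the selector: qE = qvB ⇒ B = E/v.
B = 2.95×10⁵/6.00×10⁵ = 0.492 T.

B = 0.492 T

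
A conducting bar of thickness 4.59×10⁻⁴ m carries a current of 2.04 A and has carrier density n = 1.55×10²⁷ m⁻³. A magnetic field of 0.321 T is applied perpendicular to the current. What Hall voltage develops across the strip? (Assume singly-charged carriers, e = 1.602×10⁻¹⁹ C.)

V_H ≈ 5.75×10⁻⁶ V

V_H = IB/(n e t).
V_H = (2.04)(0.321)/((1.55×10²⁷)(1.602×10⁻¹⁹)(4.59×10⁻⁴)) ≈ 5.75×10⁻⁶ V.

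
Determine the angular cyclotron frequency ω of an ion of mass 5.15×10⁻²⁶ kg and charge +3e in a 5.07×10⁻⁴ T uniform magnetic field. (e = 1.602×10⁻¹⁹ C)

ω = |q|B/m.
ω = (4.806×10⁻¹⁹)(5.07×10⁻⁴)/5.15×10⁻²⁶ ≈ 4730 rad/s.

ω ≈ 4730 rad/s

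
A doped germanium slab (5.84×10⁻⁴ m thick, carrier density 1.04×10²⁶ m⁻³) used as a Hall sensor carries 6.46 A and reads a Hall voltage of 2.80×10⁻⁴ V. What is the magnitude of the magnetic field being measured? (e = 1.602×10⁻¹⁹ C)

B ≈ 0.422 T

From V_H = IB/(n e t), B = V_H n e t / I.
B = (2.80×10⁻⁴)(1.04×10²⁶)(1.602×10⁻¹⁹)(5.84×10⁻⁴)/6.46 ≈ 0.422 T.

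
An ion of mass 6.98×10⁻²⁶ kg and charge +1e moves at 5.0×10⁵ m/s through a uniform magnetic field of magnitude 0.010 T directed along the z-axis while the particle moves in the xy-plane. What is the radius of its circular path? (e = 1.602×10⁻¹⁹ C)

r ≈ 22 m

The magnetic force provides the centripetal force: |q|vB = mv²/r.
r = mv/(|q|B) = (6.98×10⁻²⁶)(5.0×10⁵)/((1.602×10⁻¹⁹)(0.010)) ≈ 22 m.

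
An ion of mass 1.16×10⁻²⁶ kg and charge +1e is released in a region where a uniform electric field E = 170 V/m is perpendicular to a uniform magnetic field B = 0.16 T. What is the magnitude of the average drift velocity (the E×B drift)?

v_d ≈ 1100 m/s

The steady drift has the magnetic force balancing the electric force, so v_d = E/B.
v_d = 170/0.16 = 1100 m/s.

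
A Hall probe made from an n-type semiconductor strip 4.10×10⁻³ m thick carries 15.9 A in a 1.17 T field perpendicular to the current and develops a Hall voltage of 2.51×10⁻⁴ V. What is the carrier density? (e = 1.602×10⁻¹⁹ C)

n ≈ 1.13×10²⁶ m⁻³

From V_H = IB/(n e t), n = IB/(V_H e t).
n = (15.9)(1.17)/((2.51×10⁻⁴)(1.602×10⁻¹⁹)(4.10×10⁻³)) ≈ 1.13×10²⁶ m⁻³.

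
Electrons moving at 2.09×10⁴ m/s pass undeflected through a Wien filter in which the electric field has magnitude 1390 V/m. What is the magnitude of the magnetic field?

B = 0.0665 T

Balance of forces in the selector: qE = qvB ⇒ B = E/v.
B = 1390/2.09×10⁴ = 0.0665 T.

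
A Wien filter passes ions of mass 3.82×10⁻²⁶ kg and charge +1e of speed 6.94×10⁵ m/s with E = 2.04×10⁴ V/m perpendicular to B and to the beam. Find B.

B = 0.0294 T

Balance of forces in the selector: qE = qvB ⇒ B = E/v.
B = 2.04×10⁴/6.94×10⁵ = 0.0294 T.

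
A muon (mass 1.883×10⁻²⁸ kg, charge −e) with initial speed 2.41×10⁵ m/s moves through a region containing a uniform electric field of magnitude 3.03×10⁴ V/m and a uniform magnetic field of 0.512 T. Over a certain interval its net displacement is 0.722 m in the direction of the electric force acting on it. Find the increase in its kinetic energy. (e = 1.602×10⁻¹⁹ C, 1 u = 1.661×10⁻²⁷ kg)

The magnetic force is always ⟂ v and does no work; only the electric force changes KE.
ΔKE = F_E · d = |q|E d = (1.602×10⁻¹⁹)(3.03×10⁴)(0.722) ≈ 3.50×10⁻¹⁵ J.

ΔKE ≈ 3.50×10⁻¹⁵ J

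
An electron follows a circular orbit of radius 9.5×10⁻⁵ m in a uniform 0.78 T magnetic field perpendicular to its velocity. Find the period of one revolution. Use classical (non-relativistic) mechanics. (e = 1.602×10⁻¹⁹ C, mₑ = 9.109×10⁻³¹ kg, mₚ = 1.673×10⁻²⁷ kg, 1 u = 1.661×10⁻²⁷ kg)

T ≈ 4.6×10⁻¹¹ s

The cyclotron period depends only on m, q, B: T = 2πm/(|q|B).
T = 2π(9.109×10⁻³¹)/((1.602×10⁻¹⁹)(0.78)) ≈ 4.6×10⁻¹¹ s.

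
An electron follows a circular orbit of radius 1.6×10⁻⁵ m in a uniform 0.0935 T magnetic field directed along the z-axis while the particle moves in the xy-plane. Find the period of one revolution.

The cyclotron period depends only on m, q, B: T = 2πm/(|q|B).
T = 2π(9.109×10⁻³¹)/((1.602×10⁻¹⁹)(0.0935)) ≈ 3.82×10⁻¹⁰ s.

T ≈ 3.82×10⁻¹⁰ s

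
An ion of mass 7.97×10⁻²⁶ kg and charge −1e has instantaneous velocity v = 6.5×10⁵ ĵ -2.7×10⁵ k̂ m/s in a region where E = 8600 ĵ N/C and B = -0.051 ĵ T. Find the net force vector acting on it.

v×B = (-1.38×10⁴, 0, 0) N/C.
E + v×B = (-1.38×10⁴, 8600, 0) N/C.
F = q(E + v×B) = (−1.602×10⁻¹⁹ C)·(-1.38×10⁴, 8600, 0) = (2.21×10⁻¹⁵, -1.38×10⁻¹⁵, 0) N.

F ≈ (2.21×10⁻¹⁵, -1.38×10⁻¹⁵, 0) N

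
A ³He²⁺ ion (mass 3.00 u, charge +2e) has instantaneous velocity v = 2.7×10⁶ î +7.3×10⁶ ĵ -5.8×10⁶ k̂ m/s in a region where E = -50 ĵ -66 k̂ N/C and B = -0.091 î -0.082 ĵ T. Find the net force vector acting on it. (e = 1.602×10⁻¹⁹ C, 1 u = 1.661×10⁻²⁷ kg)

F ≈ (-1.52×10⁻¹³, 1.69×10⁻¹³, 1.42×10⁻¹³) N

v×B = (-4.76×10⁵, 5.28×10⁵, 4.43×10⁵) N/C.
E + v×B = (-4.76×10⁵, 5.28×10⁵, 4.43×10⁵) N/C.
F = q(E + v×B) = (3.204×10⁻¹⁹ C)·(-4.76×10⁵, 5.28×10⁵, 4.43×10⁵) = (-1.52×10⁻¹³, 1.69×10⁻¹³, 1.42×10⁻¹³) N.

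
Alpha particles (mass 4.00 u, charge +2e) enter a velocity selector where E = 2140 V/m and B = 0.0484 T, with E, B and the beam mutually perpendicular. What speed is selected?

Zero net Lorentz force requires |qE| = |q v×B|, i.e. E = vB.
v = E/B = 2140/0.0484 = 4.42×10⁴ m/s.

v = 4.42×10⁴ m/s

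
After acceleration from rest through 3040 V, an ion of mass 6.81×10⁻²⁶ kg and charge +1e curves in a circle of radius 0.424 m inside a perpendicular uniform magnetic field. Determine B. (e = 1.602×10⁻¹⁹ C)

v = √(2|q|V/m) = √(2·1.602×10⁻¹⁹·3040/6.81×10⁻²⁶) ≈ 1.196×10⁵ m/s.
B = mv/(|q|r) = (6.81×10⁻²⁶)(1.196×10⁵)/((1.602×10⁻¹⁹)(0.424)) ≈ 0.120 T.

B ≈ 0.120 T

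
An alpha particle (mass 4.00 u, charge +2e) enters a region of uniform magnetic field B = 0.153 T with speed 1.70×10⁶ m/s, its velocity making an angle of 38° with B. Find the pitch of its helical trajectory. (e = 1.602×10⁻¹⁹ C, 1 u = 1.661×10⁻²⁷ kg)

v∥ = v cosθ = 1.70×10⁶·cos38° ≈ 1.340×10⁶ m/s.
T = 2πm/(|q|B) = 2π(6.644×10⁻²⁷)/((3.204×10⁻¹⁹)(0.153)) ≈ 8.516×10⁻⁷ s.
pitch = v∥ T = (1.340×10⁶)(8.516×10⁻⁷) ≈ 1.14 m.

p ≈ 1.14 m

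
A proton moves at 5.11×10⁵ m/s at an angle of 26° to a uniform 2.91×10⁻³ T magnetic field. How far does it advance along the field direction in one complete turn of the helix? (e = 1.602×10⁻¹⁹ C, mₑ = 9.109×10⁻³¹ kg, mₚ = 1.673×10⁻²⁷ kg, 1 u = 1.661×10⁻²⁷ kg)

p ≈ 10.4 m

v∥ = v cosθ = 5.11×10⁵·cos26° ≈ 4.593×10⁵ m/s.
T = 2πm/(|q|B) = 2π(1.673×10⁻²⁷)/((1.602×10⁻¹⁹)(2.91×10⁻³)) ≈ 2.255×10⁻⁵ s.
pitch = v∥ T = (4.593×10⁵)(2.255×10⁻⁵) ≈ 10.4 m.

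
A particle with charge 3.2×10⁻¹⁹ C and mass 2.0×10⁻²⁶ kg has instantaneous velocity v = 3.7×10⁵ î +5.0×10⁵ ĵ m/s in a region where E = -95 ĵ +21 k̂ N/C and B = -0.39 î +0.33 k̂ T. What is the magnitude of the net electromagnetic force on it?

|F| ≈ 9.06×10⁻¹⁴ N

v×B = (1.65×10⁵, -1.22×10⁵, 1.95×10⁵) N/C.
E + v×B = (1.65×10⁵, -1.22×10⁵, 1.95×10⁵) N/C.
F = q(E + v×B) = (3.2×10⁻¹⁹ C)·(1.65×10⁵, -1.22×10⁵, 1.95×10⁵) = (5.28×10⁻¹⁴, -3.91×10⁻¹⁴, 6.24×10⁻¹⁴) N.
|F| = 9.06×10⁻¹⁴ N.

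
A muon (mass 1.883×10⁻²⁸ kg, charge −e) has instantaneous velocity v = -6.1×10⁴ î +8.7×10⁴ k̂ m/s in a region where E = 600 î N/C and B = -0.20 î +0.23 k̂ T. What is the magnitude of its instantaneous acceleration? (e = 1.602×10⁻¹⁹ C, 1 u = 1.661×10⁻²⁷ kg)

|a| ≈ 2.91×10¹² m/s²

v×B = (0, -3370, 0) N/C.
E + v×B = (600, -3370, 0) N/C.
F = q(E + v×B) = (−1.602×10⁻¹⁹ C)·(600, -3370, 0) = (-9.61×10⁻¹⁷, 5.40×10⁻¹⁶, 0) N.
|a| = |F|/m = 5.484×10⁻¹⁶/1.883×10⁻²⁸ ≈ 2.91×10¹² m/s².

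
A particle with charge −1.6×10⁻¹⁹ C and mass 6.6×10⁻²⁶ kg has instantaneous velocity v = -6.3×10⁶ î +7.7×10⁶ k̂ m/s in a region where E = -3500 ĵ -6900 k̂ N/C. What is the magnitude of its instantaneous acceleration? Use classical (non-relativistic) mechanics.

|a| ≈ 1.88×10¹⁰ m/s²

Only an electric field acts, so F = qE = (−1.6×10⁻¹⁹ C)·(0, -3500, -6900) = (0, 5.60×10⁻¹⁶, 1.10×10⁻¹⁵) N.
|a| = |F|/m = 1.238×10⁻¹⁵/6.6×10⁻²⁶ ≈ 1.88×10¹⁰ m/s².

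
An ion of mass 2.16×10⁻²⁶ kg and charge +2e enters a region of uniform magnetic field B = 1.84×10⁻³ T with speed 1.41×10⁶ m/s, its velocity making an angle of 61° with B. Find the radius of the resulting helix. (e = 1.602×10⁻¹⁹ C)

v⊥ = v sinθ = 1.41×10⁶·sin61° ≈ 1.233×10⁶ m/s.
r = m v⊥/(|q|B) = (2.16×10⁻²⁶)(1.233×10⁶)/((3.204×10⁻¹⁹)(1.84×10⁻³)) ≈ 45.2 m.

r ≈ 45.2 m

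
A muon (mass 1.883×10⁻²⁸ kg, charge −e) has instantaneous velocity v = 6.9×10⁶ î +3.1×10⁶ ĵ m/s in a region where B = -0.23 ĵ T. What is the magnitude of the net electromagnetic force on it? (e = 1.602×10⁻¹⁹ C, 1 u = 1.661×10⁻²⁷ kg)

v×B = (0, 0, -1.59×10⁶) N/C.
F = q v×B = (−1.602×10⁻¹⁹ C)·(0, 0, -1.59×10⁶) = (0, 0, 2.54×10⁻¹³) N.
|F| = 2.54×10⁻¹³ N.

|F| ≈ 2.54×10⁻¹³ N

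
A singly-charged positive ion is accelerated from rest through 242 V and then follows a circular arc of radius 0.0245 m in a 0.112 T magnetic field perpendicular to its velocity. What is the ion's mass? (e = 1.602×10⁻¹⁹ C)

Combine |q|V = ½mv² and r = mv/(|q|B): eliminate v to get m = qB²r²/(2V).
m = (1.602×10⁻¹⁹)(0.112)²(0.0245)²/(2·242) ≈ 2.49×10⁻²⁷ kg.

m ≈ 2.49×10⁻²⁷ kg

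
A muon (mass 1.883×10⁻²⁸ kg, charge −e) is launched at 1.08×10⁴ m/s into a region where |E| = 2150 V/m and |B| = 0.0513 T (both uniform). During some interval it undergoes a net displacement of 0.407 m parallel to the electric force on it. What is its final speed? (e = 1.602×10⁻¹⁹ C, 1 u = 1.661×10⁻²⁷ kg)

v_f ≈ 1.22×10⁶ m/s

B does no work; ΔKE = |q|E d.
½mv_f² = ½mv₀² + |q|Ed = ½(1.883×10⁻²⁸)(1.08×10⁴)² + (1.602×10⁻¹⁹)(2150)(0.407) ≈ 1.098×10⁻²⁰ J + 1.402×10⁻¹⁶ J ≈ 1.402×10⁻¹⁶ J.
v_f = √(2·1.402×10⁻¹⁶/1.883×10⁻²⁸) ≈ 1.22×10⁶ m/s.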